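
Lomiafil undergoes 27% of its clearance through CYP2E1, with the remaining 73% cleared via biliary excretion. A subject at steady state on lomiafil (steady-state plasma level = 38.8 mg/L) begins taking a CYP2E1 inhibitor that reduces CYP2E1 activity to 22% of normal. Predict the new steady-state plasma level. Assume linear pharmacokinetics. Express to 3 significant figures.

CYP2E1: 0.27 × 0.22 = 0.0594
Other: 0.73 (unchanged)
Relative clearance = 0.0594 + 0.73 = 0.7894.
Steady-state plasma level ∝ 1/CL, so new value = 38.8 / 0.7894 = 49.2 mg/L.

49.2 mg/L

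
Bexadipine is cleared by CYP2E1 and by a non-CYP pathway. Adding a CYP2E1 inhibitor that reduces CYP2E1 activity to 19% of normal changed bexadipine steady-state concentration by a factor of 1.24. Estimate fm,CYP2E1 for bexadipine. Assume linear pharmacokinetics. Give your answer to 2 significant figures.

Write x for the fraction cleared via CYP2E1. The observed steady-state concentration change means clearance fell to 1/1.24 = 0.8065 of baseline.
Only the CYP2E1 route changed, so 0.8065 = x·0.19 + (1 − x), giving x = 0.24.

0.24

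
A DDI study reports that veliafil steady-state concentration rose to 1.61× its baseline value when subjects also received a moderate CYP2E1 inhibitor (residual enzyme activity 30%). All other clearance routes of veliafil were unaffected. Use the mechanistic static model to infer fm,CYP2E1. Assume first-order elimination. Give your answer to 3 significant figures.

CL'/CL = 1 / 1.61 = 0.6211
0.3·fm + (1 − fm) = 0.6211
fm = (0.6211 − 1) / (0.3 − 1) = 0.541

0.541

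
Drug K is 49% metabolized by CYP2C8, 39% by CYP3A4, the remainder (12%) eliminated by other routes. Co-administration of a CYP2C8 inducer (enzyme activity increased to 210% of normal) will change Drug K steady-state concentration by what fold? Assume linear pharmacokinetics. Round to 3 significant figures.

0.650

The CYP2C8 pathway (49% of clearance) rises to 2.1× activity: 0.49 × 2.1 = 1.029.
CYP3A4 (39%) and the residual 12% are unaffected.
Relative clearance = 1.029 + 0.39 + 0.12 = 1.539.
Steady-state concentration ratio = CL_old/CL_new = 1 / 1.539 = 0.650.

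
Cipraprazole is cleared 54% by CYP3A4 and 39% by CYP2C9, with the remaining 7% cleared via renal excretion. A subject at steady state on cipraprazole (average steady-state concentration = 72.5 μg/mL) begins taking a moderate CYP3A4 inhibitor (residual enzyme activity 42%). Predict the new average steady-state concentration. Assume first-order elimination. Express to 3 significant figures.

CYP3A4: 0.54 × 0.42 = 0.2268
CYP2C9: 0.39 (unchanged)
Other: 0.07 (unchanged)
CL_new/CL_old = 0.2268 + 0.39 + 0.07 = 0.6868.
New average steady-state concentration = baseline ÷ relative clearance = 72.5 / 0.6868 = 106 μg/mL.

106 μg/mL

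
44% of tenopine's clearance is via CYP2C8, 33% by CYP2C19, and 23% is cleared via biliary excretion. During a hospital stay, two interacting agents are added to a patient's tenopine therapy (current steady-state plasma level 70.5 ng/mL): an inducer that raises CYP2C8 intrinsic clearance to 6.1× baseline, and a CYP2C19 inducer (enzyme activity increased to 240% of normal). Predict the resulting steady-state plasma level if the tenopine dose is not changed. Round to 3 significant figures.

The CYP2C8 pathway (44% of clearance) rises to 6.1× activity: 0.44 × 6.1 = 2.684.
The CYP2C19 pathway (33% of clearance) increases to 2.4× activity: 0.33 × 2.4 = 0.792.
Non-CYP routes (23%) are unchanged.
New clearance relative to baseline: 2.684 + 0.792 + 0.23 = 3.706.
Dividing the baseline by the relative clearance: 70.5 / 3.706 = 19.0 ng/mL.

19.0 ng/mL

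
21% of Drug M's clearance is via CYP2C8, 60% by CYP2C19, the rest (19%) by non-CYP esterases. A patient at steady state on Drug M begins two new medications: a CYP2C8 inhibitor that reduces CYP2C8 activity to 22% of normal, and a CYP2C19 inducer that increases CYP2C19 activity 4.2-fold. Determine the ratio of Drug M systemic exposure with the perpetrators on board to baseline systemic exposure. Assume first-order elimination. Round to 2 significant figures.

0.36

The CYP2C8 pathway (21% of clearance) is reduced to 0.22× activity: 0.21 × 0.22 = 0.0462.
The CYP2C19 pathway (60% of clearance) is boosted to 4.2× activity: 0.6 × 4.2 = 2.52.
The remaining 19% of clearance is unaffected.
Relative clearance = 0.0462 + 2.52 + 0.19 = 2.7562.
Because systemic exposure varies inversely with clearance, the combined effect is 1 / 2.7562 = 0.36.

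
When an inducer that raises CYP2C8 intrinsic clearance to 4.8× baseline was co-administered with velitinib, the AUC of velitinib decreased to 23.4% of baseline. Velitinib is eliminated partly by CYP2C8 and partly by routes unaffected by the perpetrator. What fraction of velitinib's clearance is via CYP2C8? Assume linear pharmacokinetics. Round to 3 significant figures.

0.861

Write x for the fraction cleared via CYP2C8. The observed AUC change means clearance rose to 1/0.234 = 4.274 of baseline.
Only the CYP2C8 route changed, so 4.274 = x·4.8 + (1 − x), giving x = 0.861.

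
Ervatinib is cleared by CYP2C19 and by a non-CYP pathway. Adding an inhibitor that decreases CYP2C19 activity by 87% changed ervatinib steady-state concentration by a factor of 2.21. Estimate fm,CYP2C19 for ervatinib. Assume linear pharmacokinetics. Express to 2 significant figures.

Write x for the fraction cleared via CYP2C19. The observed steady-state concentration change means clearance fell to 1/2.21 = 0.4525 of baseline.
Setting x·0.13 + (1 − x) = 0.4525 and solving: x = (0.4525 − 1)/(0.13 − 1) = 0.63.

0.63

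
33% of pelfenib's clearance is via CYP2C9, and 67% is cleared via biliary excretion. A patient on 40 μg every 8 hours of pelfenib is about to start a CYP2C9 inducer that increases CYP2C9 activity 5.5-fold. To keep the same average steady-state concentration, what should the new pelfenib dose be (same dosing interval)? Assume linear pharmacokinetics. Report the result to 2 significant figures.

99 μg

CYP2C9: 0.33 × 5.5 = 1.815
Other: 0.67 (unchanged)
CL_new/CL_old = 1.815 + 0.67 = 2.485.
Exposure is unchanged when dose changes in proportion to clearance. New dose = 40 μg × 2.485 = 99 μg.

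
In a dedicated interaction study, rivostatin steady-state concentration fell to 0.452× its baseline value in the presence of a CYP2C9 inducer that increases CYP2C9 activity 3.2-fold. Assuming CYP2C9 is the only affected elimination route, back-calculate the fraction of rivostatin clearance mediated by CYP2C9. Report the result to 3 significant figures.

Write x for the fraction cleared via CYP2C9. The observed steady-state concentration change means clearance rose to 1/0.452 = 2.212 of baseline.
Setting x·3.2 + (1 − x) = 2.212 and solving: x = (2.212 − 1)/(3.2 − 1) = 0.551.

0.551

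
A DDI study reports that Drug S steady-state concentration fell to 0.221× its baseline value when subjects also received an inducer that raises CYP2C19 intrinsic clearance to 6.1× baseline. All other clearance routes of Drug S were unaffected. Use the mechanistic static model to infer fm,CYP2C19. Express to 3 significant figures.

CL'/CL = 1 / 0.221 = 4.525
6.1·fm + (1 − fm) = 4.525
fm = (4.525 − 1) / (6.1 − 1) = 0.691

0.691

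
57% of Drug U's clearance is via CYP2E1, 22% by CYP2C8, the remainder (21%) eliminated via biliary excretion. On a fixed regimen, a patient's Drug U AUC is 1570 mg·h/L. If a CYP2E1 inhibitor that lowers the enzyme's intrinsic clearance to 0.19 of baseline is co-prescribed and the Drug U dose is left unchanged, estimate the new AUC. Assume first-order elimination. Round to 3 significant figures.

2.92 × 10³ mg·h/L

CYP2E1: 0.57 × 0.19 = 0.1083
CYP2C8: 0.22 (unchanged)
Other: 0.21 (unchanged)
CL_new/CL_old = 0.1083 + 0.22 + 0.21 = 0.5383.
AUC ∝ 1/CL, so new value = 1570 / 0.5383 = 2.92 × 10³ mg·h/L.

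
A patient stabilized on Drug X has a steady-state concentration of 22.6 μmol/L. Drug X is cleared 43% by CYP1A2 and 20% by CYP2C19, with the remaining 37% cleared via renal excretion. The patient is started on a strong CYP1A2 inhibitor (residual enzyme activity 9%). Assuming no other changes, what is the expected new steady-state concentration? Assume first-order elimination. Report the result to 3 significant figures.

37.1 μmol/L

CYP1A2: 0.43 × 0.09 = 0.0387
CYP2C19: 0.2 (unchanged)
Other: 0.37 (unchanged)
New clearance relative to baseline: 0.0387 + 0.2 + 0.37 = 0.6087.
Steady-state concentration ∝ 1/CL, so new value = 22.6 / 0.6087 = 37.1 μmol/L.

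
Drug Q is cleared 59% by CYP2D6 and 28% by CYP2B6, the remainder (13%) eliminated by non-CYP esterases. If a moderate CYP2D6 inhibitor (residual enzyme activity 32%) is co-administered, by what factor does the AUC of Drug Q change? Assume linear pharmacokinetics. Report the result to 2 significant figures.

1.7

CYP2D6: 0.59 × 0.32 = 0.1888
CYP2B6: 0.28 (unchanged)
Other: 0.13 (unchanged)
CL_new/CL_old = 0.1888 + 0.28 + 0.13 = 0.5988.
AUC ratio = CL_old/CL_new = 1 / 0.5988 = 1.7.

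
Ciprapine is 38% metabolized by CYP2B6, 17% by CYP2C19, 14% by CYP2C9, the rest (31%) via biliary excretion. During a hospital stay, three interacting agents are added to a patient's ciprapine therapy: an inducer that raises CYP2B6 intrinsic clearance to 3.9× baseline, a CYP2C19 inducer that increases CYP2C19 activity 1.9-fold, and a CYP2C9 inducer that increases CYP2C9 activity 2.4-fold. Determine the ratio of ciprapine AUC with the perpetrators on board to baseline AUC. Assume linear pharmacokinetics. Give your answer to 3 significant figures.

0.408

CYP2B6: 0.38 × 3.9 = 1.482
CYP2C19: 0.17 × 1.9 = 0.323
CYP2C9: 0.14 × 2.4 = 0.336
Other: 0.31 (unchanged)
New clearance relative to baseline: 1.482 + 0.323 + 0.336 + 0.31 = 2.451.
Net AUC ratio = 1 / 2.451 = 0.408.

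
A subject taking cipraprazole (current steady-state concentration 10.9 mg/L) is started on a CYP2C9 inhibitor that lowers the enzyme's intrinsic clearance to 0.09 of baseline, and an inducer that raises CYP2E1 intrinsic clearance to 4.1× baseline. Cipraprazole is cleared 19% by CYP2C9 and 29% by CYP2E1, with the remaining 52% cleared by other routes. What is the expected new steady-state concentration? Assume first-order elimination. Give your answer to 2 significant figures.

6.3 mg/L

The CYP2C9 pathway (19% of clearance) falls to 0.09× activity: 0.19 × 0.09 = 0.0171.
The CYP2E1 pathway (29% of clearance) is boosted to 4.1× activity: 0.29 × 4.1 = 1.189.
The remaining 52% of clearance is unaffected.
Relative clearance = 0.0171 + 1.189 + 0.52 = 1.7261.
Steady-state concentration ∝ 1/CL: new value = 10.9 / 1.7261 = 6.3 mg/L.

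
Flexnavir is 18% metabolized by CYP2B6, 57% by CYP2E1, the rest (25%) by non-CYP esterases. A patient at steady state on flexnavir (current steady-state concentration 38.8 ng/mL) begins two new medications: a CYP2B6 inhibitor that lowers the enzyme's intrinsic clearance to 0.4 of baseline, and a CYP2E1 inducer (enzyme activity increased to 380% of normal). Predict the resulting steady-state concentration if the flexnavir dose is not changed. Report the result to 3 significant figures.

15.6 ng/mL

The CYP2B6 pathway (18% of clearance) falls to 0.4× activity: 0.18 × 0.4 = 0.072.
The CYP2E1 pathway (57% of clearance) rises to 3.8× activity: 0.57 × 3.8 = 2.166.
The remaining 25% of clearance is unaffected.
New clearance relative to baseline: 0.072 + 2.166 + 0.25 = 2.488.
Dividing the baseline by the relative clearance: 38.8 / 2.488 = 15.6 ng/mL.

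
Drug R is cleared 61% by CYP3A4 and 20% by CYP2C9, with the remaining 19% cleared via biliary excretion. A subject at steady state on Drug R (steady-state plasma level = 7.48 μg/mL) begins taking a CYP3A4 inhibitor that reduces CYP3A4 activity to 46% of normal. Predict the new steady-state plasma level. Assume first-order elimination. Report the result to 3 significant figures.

CYP3A4: 0.61 × 0.46 = 0.2806
CYP2C9: 0.2 (unchanged)
Other: 0.19 (unchanged)
New clearance relative to baseline: 0.2806 + 0.2 + 0.19 = 0.6706.
With dosing unchanged, steady-state plasma level scales as 1/CL: 7.48 / 0.6706 = 11.2 μg/mL.

11.2 μg/mL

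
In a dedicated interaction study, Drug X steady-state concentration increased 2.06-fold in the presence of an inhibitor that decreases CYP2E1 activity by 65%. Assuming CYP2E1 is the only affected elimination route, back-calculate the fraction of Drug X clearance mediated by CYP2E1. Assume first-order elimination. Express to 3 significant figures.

Let x = fm,CYP2E1. Because steady-state concentration ∝ 1/CL, relative clearance fell to 1/2.06 = 0.4854.
Setting x·0.35 + (1 − x) = 0.4854 and solving: x = (0.4854 − 1)/(0.35 − 1) = 0.792.

0.792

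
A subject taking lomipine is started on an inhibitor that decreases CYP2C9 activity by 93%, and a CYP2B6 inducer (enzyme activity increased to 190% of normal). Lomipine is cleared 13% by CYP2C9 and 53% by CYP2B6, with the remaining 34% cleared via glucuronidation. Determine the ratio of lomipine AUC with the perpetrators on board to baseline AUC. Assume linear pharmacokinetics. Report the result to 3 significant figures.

The CYP2C9 pathway (13% of clearance) drops to 0.07× activity: 0.13 × 0.07 = 0.0091.
The CYP2B6 pathway (53% of clearance) increases to 1.9× activity: 0.53 × 1.9 = 1.007.
Non-CYP routes (34%) are unchanged.
New clearance relative to baseline: 0.0091 + 1.007 + 0.34 = 1.3561.
AUC ∝ 1/CL: fold-change = 1 / 1.3561 = 0.737.

0.737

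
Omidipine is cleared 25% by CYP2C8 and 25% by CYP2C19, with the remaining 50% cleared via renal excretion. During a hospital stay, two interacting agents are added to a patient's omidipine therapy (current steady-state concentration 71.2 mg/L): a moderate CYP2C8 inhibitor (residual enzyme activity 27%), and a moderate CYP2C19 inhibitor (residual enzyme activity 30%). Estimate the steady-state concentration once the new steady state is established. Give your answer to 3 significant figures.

111 mg/L

The CYP2C8 pathway (25% of clearance) drops to 0.27× activity: 0.25 × 0.27 = 0.0675.
The CYP2C19 pathway (25% of clearance) is reduced to 0.3× activity: 0.25 × 0.3 = 0.075.
The remaining 50% of clearance is unaffected.
New clearance relative to baseline: 0.0675 + 0.075 + 0.5 = 0.6425.
Steady-state concentration ∝ 1/CL: new value = 71.2 / 0.6425 = 111 mg/L.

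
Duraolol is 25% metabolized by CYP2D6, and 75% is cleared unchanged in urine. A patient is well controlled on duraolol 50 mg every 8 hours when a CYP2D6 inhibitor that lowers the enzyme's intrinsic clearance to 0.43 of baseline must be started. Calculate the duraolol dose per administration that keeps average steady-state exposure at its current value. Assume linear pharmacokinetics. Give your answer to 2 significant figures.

The CYP2D6 pathway (25% of clearance) falls to 0.43× activity: 0.25 × 0.43 = 0.1075.
The remaining 75% of clearance is unaffected.
New clearance relative to baseline: 0.1075 + 0.75 = 0.8575.
Exposure is unchanged when dose changes in proportion to clearance. New dose = 50 mg × 0.8575 = 43 mg.

43 mg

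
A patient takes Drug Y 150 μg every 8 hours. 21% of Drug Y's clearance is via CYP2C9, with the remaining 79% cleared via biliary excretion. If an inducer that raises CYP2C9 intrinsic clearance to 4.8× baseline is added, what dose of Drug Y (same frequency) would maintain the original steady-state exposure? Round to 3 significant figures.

270 μg

The CYP2C9 pathway (21% of clearance) rises to 4.8× activity: 0.21 × 4.8 = 1.008.
Non-CYP routes (79%) are unchanged.
Relative clearance = 1.008 + 0.79 = 1.798.
Exposure is unchanged when dose changes in proportion to clearance. New dose = 150 μg × 1.798 = 270 μg.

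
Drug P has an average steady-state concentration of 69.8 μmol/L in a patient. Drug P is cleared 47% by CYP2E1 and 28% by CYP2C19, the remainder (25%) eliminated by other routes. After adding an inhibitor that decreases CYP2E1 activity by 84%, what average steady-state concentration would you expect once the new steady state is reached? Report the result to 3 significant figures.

115 μmol/L

The CYP2E1 pathway (47% of clearance) is reduced to 0.16× activity: 0.47 × 0.16 = 0.0752.
CYP2C19 (28%) and the residual 25% are unaffected.
CL_new/CL_old = 0.0752 + 0.28 + 0.25 = 0.6052.
New average steady-state concentration = baseline ÷ relative clearance = 69.8 / 0.6052 = 115 μmol/L.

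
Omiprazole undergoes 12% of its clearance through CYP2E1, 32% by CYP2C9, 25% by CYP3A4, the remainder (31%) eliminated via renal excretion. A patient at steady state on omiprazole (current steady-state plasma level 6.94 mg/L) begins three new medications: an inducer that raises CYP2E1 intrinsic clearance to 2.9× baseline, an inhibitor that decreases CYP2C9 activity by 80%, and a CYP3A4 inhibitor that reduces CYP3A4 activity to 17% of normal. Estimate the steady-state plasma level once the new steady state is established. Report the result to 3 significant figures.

9.08 mg/L

CYP2E1: 0.12 × 2.9 = 0.348
CYP2C9: 0.32 × 0.2 = 0.064
CYP3A4: 0.25 × 0.17 = 0.0425
Other: 0.31 (unchanged)
New clearance relative to baseline: 0.348 + 0.064 + 0.0425 + 0.31 = 0.7645.
New steady-state plasma level = 6.94 / 0.7645 = 9.08 mg/L (concentration scales inversely with clearance).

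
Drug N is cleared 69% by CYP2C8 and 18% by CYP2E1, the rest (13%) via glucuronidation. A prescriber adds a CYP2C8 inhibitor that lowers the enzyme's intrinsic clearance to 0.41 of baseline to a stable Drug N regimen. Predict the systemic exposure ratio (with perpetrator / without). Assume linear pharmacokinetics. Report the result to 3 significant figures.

1.69

CYP2C8: 0.69 × 0.41 = 0.2829
CYP2E1: 0.18 (unchanged)
Other: 0.13 (unchanged)
Relative clearance = 0.2829 + 0.18 + 0.13 = 0.5929.
Systemic exposure ratio = CL_old/CL_new = 1 / 0.5929 = 1.69.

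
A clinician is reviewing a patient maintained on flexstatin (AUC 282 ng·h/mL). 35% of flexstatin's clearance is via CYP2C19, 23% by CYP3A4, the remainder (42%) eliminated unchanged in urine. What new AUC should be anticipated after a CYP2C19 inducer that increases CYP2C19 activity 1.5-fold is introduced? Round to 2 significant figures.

The CYP2C19 pathway (35% of clearance) is boosted to 1.5× activity: 0.35 × 1.5 = 0.525.
CYP3A4 (23%) and the residual 42% are unaffected.
CL_new/CL_old = 0.525 + 0.23 + 0.42 = 1.175.
AUC ∝ 1/CL, so new value = 282 / 1.175 = 2.4 × 10² ng·h/mL.

2.4 × 10² ng·h/mL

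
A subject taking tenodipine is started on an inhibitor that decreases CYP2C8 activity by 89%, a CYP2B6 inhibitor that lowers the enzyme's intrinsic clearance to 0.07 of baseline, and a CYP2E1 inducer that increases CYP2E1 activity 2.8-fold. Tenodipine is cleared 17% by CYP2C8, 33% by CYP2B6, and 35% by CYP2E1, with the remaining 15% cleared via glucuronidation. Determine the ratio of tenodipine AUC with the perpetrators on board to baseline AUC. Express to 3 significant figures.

The CYP2C8 pathway (17% of clearance) drops to 0.11× activity: 0.17 × 0.11 = 0.0187.
The CYP2B6 pathway (33% of clearance) drops to 0.07× activity: 0.33 × 0.07 = 0.0231.
The CYP2E1 pathway (35% of clearance) is boosted to 2.8× activity: 0.35 × 2.8 = 0.98.
The remaining 15% of clearance is unaffected.
New clearance relative to baseline: 0.0187 + 0.0231 + 0.98 + 0.15 = 1.1718.
Net AUC ratio = 1 / 1.1718 = 0.853.

0.853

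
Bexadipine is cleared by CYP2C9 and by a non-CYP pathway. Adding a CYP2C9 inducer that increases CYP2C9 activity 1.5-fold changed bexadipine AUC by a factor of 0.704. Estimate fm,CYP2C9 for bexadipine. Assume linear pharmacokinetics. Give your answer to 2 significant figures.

Let fm be the CYP2C9 fraction. New clearance relative to baseline = fm × 1.5 + (1 − fm).
AUC ratio = 1 / (new CL fraction), so new CL fraction = 1 / 0.704 = 1.42.
fm × 1.5 + 1 − fm = 1.42  ⇒  fm × (1.5 − 1) = 0.4205  ⇒  fm = 0.84.

0.84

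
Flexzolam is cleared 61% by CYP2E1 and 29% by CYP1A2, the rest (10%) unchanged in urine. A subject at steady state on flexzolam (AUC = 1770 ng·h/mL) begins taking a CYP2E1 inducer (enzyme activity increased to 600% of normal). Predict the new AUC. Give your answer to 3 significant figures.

CYP2E1: 0.61 × 6 = 3.66
CYP1A2: 0.29 (unchanged)
Other: 0.1 (unchanged)
Relative clearance = 3.66 + 0.29 + 0.1 = 4.05.
With dosing unchanged, AUC scales as 1/CL: 1770 / 4.05 = 437 ng·h/mL.

437 ng·h/mL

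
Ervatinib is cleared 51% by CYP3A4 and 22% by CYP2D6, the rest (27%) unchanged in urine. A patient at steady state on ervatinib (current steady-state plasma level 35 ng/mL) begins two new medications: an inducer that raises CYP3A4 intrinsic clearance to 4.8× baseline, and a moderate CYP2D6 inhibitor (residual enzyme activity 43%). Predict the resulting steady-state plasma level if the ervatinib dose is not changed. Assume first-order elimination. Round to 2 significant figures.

CYP3A4: 0.51 × 4.8 = 2.448
CYP2D6: 0.22 × 0.43 = 0.0946
Other: 0.27 (unchanged)
Relative clearance = 2.448 + 0.0946 + 0.27 = 2.8126.
Steady-state plasma level ∝ 1/CL: new value = 35 / 2.8126 = 12 ng/mL.

12 ng/mL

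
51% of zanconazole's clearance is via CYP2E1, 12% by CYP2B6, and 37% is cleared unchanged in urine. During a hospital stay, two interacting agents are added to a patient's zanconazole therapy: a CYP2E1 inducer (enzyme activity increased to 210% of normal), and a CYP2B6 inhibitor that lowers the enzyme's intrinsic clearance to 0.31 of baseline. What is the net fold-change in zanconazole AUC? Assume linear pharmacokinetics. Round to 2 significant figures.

0.68

CYP2E1: 0.51 × 2.1 = 1.071
CYP2B6: 0.12 × 0.31 = 0.0372
Other: 0.37 (unchanged)
CL_new/CL_old = 1.071 + 0.0372 + 0.37 = 1.4782.
Net AUC ratio = 1 / 1.4782 = 0.68.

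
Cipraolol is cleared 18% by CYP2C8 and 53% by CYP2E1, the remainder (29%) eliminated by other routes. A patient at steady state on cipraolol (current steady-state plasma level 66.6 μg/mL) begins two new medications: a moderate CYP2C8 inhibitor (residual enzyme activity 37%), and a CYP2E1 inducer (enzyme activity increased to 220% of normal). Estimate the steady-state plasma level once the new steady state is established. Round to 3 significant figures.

The CYP2C8 pathway (18% of clearance) is reduced to 0.37× activity: 0.18 × 0.37 = 0.0666.
The CYP2E1 pathway (53% of clearance) increases to 2.2× activity: 0.53 × 2.2 = 1.166.
The remaining 29% of clearance is unaffected.
Relative clearance = 0.0666 + 1.166 + 0.29 = 1.5226.
Dividing the baseline by the relative clearance: 66.6 / 1.5226 = 43.7 μg/mL.

43.7 μg/mL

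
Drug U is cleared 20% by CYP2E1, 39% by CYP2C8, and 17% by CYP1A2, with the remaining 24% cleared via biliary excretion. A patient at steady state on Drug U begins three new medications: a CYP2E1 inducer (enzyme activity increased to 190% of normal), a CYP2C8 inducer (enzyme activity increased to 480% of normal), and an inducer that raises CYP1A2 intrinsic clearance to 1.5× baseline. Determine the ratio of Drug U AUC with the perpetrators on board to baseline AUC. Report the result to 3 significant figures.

CYP2E1: 0.2 × 1.9 = 0.38
CYP2C8: 0.39 × 4.8 = 1.872
CYP1A2: 0.17 × 1.5 = 0.255
Other: 0.24 (unchanged)
Relative clearance = 0.38 + 1.872 + 0.255 + 0.24 = 2.747.
AUC ∝ 1/CL: fold-change = 1 / 2.747 = 0.364.

0.364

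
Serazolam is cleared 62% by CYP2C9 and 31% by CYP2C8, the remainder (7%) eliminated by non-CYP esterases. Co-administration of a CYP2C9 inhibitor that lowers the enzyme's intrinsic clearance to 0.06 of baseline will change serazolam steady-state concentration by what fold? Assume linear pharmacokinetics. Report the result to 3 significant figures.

CYP2C9: 0.62 × 0.06 = 0.0372
CYP2C8: 0.31 (unchanged)
Other: 0.07 (unchanged)
CL_new/CL_old = 0.0372 + 0.31 + 0.07 = 0.4172.
Since steady-state concentration ∝ 1/CL, the ratio is 1 / 0.4172 = 2.40.

2.40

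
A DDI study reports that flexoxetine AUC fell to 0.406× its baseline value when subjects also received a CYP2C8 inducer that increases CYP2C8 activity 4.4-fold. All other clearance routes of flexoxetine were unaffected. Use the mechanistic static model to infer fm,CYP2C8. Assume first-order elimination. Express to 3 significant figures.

0.430

CL'/CL = 1 / 0.406 = 2.463
4.4·fm + (1 − fm) = 2.463
fm = (2.463 − 1) / (4.4 − 1) = 0.430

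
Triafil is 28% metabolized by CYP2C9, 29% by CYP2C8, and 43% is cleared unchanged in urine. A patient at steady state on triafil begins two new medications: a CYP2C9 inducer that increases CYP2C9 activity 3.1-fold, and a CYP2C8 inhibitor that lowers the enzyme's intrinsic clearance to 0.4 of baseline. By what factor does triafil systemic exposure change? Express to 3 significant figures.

CYP2C9: 0.28 × 3.1 = 0.868
CYP2C8: 0.29 × 0.4 = 0.116
Other: 0.43 (unchanged)
New clearance relative to baseline: 0.868 + 0.116 + 0.43 = 1.414.
Because systemic exposure varies inversely with clearance, the combined effect is 1 / 1.414 = 0.707.

0.707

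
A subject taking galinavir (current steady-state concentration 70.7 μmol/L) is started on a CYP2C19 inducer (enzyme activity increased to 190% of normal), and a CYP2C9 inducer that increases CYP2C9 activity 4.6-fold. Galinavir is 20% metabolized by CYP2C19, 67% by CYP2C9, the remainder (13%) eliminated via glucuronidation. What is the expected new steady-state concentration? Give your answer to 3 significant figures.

The CYP2C19 pathway (20% of clearance) increases to 1.9× activity: 0.2 × 1.9 = 0.38.
The CYP2C9 pathway (67% of clearance) is boosted to 4.6× activity: 0.67 × 4.6 = 3.082.
The remaining 13% of clearance is unaffected.
CL_new/CL_old = 0.38 + 3.082 + 0.13 = 3.592.
Steady-state concentration ∝ 1/CL: new value = 70.7 / 3.592 = 19.7 μmol/L.

19.7 μmol/L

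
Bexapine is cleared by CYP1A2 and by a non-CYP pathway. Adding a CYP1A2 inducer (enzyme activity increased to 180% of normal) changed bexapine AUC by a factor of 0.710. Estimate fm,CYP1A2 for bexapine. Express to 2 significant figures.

0.51

Write x for the fraction cleared via CYP1A2. The observed AUC change means clearance rose to 1/0.710 = 1.408 of baseline.
Setting x·1.8 + (1 − x) = 1.408 and solving: x = (1.408 − 1)/(1.8 − 1) = 0.51.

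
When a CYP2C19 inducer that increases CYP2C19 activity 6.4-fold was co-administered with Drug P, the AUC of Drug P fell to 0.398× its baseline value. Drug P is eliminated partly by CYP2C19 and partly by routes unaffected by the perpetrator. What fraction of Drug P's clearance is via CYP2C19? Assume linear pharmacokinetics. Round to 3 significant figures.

0.280

Call the CYP2C19 fraction fm. After the interaction, CL_new/CL_old = fm × 6.4 + (1 − fm).
AUC ratio = 1 / (new CL fraction), so new CL fraction = 1 / 0.398 = 2.513.
fm × 6.4 + 1 − fm = 2.513  ⇒  fm × (6.4 − 1) = 1.513  ⇒  fm = 0.280.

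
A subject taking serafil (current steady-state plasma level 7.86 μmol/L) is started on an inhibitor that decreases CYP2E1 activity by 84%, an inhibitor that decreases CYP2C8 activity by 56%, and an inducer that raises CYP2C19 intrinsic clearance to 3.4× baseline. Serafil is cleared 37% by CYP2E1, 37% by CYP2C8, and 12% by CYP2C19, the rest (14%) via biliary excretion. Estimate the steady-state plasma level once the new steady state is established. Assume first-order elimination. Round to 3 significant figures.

CYP2E1: 0.37 × 0.16 = 0.0592
CYP2C8: 0.37 × 0.44 = 0.1628
CYP2C19: 0.12 × 3.4 = 0.408
Other: 0.14 (unchanged)
New clearance relative to baseline: 0.0592 + 0.1628 + 0.408 + 0.14 = 0.77.
Steady-state plasma level ∝ 1/CL: new value = 7.86 / 0.77 = 10.2 μmol/L.

10.2 μmol/L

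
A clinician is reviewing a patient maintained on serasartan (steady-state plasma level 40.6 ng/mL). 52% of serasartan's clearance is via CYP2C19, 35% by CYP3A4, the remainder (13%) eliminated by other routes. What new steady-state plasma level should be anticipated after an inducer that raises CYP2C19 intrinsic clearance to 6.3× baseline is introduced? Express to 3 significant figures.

10.8 ng/mL

The CYP2C19 pathway (52% of clearance) rises to 6.3× activity: 0.52 × 6.3 = 3.276.
CYP3A4 (35%) and the residual 13% are unaffected.
New clearance relative to baseline: 3.276 + 0.35 + 0.13 = 3.756.
With dosing unchanged, steady-state plasma level scales as 1/CL: 40.6 / 3.756 = 10.8 ng/mL.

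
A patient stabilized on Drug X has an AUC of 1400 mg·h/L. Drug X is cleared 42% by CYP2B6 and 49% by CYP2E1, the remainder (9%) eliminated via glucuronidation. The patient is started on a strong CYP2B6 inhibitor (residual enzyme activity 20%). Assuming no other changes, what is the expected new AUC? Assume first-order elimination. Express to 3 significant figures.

2.11 × 10³ mg·h/L

The CYP2B6 pathway (42% of clearance) falls to 0.2× activity: 0.42 × 0.2 = 0.084.
CYP2E1 (49%) and the residual 9% are unaffected.
New clearance relative to baseline: 0.084 + 0.49 + 0.09 = 0.664.
New AUC = baseline ÷ relative clearance = 1400 / 0.664 = 2.11 × 10³ mg·h/L.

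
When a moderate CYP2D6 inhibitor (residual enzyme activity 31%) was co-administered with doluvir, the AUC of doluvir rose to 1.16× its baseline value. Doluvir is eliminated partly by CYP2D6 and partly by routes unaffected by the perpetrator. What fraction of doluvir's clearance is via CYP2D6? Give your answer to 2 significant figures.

Let fm be the CYP2D6 fraction. New clearance relative to baseline = fm × 0.31 + (1 − fm).
AUC ratio = 1 / (new CL fraction), so new CL fraction = 1 / 1.16 = 0.8621.
fm × 0.31 + 1 − fm = 0.8621  ⇒  fm × (0.31 − 1) = −0.1379  ⇒  fm = 0.20.

0.20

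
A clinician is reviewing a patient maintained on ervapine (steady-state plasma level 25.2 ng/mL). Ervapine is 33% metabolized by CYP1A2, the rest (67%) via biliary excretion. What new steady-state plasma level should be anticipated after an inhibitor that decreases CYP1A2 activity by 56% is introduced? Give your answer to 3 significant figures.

30.9 ng/mL

CYP1A2: 0.33 × 0.44 = 0.1452
Other: 0.67 (unchanged)
CL_new/CL_old = 0.1452 + 0.67 = 0.8152.
Steady-state plasma level ∝ 1/CL, so new value = 25.2 / 0.8152 = 30.9 ng/mL.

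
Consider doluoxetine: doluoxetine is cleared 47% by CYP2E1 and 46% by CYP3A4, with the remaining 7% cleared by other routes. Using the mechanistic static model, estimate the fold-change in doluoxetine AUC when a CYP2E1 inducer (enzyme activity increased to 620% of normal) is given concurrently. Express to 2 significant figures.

0.29

The CYP2E1 pathway (47% of clearance) rises to 6.2× activity: 0.47 × 6.2 = 2.914.
CYP3A4 (46%) and the residual 7% are unaffected.
Relative clearance = 2.914 + 0.46 + 0.07 = 3.444.
Since AUC ∝ 1/CL, the ratio is 1 / 3.444 = 0.29.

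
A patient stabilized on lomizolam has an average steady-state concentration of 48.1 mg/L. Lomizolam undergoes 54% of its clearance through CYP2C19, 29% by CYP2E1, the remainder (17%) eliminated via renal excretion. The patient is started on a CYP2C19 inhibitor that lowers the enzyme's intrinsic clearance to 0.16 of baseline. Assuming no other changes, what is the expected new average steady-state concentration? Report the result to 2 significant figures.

The CYP2C19 pathway (54% of clearance) is reduced to 0.16× activity: 0.54 × 0.16 = 0.0864.
CYP2E1 (29%) and the residual 17% are unaffected.
CL_new/CL_old = 0.0864 + 0.29 + 0.17 = 0.5464.
Average steady-state concentration ∝ 1/CL, so new value = 48.1 / 0.5464 = 88 mg/L.

88 mg/L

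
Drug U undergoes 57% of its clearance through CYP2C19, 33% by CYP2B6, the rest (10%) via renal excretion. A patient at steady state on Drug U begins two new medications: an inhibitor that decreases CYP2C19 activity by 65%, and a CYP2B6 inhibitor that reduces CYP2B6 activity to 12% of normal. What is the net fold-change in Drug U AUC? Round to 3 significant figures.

2.95

The CYP2C19 pathway (57% of clearance) drops to 0.35× activity: 0.57 × 0.35 = 0.1995.
The CYP2B6 pathway (33% of clearance) drops to 0.12× activity: 0.33 × 0.12 = 0.0396.
Non-CYP routes (10%) are unchanged.
Relative clearance = 0.1995 + 0.0396 + 0.1 = 0.3391.
Because AUC varies inversely with clearance, the combined effect is 1 / 0.3391 = 2.95.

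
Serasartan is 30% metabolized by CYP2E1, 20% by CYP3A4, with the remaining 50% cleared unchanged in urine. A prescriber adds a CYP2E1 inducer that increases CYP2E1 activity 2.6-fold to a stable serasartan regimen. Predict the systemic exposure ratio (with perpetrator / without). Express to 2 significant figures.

0.68

The CYP2E1 pathway (30% of clearance) increases to 2.6× activity: 0.3 × 2.6 = 0.78.
CYP3A4 (20%) and the residual 50% are unaffected.
New clearance relative to baseline: 0.78 + 0.2 + 0.5 = 1.48.
Since systemic exposure ∝ 1/CL, the ratio is 1 / 1.48 = 0.68.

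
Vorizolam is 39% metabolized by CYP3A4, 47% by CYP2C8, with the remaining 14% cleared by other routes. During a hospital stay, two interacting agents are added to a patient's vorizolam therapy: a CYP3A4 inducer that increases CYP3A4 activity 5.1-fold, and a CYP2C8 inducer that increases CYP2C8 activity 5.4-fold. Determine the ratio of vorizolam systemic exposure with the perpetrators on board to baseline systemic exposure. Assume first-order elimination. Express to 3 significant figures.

0.214

CYP3A4: 0.39 × 5.1 = 1.989
CYP2C8: 0.47 × 5.4 = 2.538
Other: 0.14 (unchanged)
Relative clearance = 1.989 + 2.538 + 0.14 = 4.667.
Net systemic exposure ratio = 1 / 4.667 = 0.214.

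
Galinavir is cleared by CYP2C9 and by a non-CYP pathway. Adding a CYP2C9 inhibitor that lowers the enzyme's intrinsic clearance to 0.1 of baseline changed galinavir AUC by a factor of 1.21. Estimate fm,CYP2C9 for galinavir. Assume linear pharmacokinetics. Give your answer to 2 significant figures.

0.19

CL'/CL = 1 / 1.21 = 0.8264
0.1·fm + (1 − fm) = 0.8264
fm = (0.8264 − 1) / (0.1 − 1) = 0.19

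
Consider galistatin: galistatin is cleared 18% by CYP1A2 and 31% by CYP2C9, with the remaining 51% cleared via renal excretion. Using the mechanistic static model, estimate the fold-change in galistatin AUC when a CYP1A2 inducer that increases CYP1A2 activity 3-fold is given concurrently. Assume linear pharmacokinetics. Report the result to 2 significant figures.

0.74

The CYP1A2 pathway (18% of clearance) is boosted to 3× activity: 0.18 × 3 = 0.54.
CYP2C9 (31%) and the residual 51% are unaffected.
New clearance relative to baseline: 0.54 + 0.31 + 0.51 = 1.36.
AUC ratio = CL_old/CL_new = 1 / 1.36 = 0.74.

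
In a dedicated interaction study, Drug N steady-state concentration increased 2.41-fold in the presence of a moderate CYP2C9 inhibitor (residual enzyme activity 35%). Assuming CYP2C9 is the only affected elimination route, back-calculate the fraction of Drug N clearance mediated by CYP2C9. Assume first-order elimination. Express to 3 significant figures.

CL'/CL = 1 / 2.41 = 0.4149
0.35·fm + (1 − fm) = 0.4149
fm = (0.4149 − 1) / (0.35 − 1) = 0.900

0.900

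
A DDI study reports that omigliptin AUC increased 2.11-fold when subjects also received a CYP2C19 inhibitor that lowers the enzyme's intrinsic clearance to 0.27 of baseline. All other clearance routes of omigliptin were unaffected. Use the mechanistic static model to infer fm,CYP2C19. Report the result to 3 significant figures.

CL'/CL = 1 / 2.11 = 0.4739
0.27·fm + (1 − fm) = 0.4739
fm = (0.4739 − 1) / (0.27 − 1) = 0.721

0.721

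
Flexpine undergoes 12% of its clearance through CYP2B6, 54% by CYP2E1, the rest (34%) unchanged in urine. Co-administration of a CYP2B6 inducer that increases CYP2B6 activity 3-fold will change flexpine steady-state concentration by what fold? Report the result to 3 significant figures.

0.806

The CYP2B6 pathway (12% of clearance) rises to 3× activity: 0.12 × 3 = 0.36.
CYP2E1 (54%) and the residual 34% are unaffected.
Relative clearance = 0.36 + 0.54 + 0.34 = 1.24.
Since steady-state concentration ∝ 1/CL, the ratio is 1 / 1.24 = 0.806.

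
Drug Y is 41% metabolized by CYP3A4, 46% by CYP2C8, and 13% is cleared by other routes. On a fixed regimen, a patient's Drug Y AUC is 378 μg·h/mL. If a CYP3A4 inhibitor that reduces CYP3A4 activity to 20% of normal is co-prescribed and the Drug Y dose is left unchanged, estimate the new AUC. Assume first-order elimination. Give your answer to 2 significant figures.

CYP3A4: 0.41 × 0.2 = 0.082
CYP2C8: 0.46 (unchanged)
Other: 0.13 (unchanged)
CL_new/CL_old = 0.082 + 0.46 + 0.13 = 0.672.
AUC ∝ 1/CL, so new value = 378 / 0.672 = 5.6 × 10² μg·h/mL.

5.6 × 10² μg·h/mL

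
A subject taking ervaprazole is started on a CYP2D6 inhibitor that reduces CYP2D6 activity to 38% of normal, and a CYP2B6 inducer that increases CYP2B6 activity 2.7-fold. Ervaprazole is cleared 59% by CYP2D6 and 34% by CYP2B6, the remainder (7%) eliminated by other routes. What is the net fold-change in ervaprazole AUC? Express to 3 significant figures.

CYP2D6: 0.59 × 0.38 = 0.2242
CYP2B6: 0.34 × 2.7 = 0.918
Other: 0.07 (unchanged)
Relative clearance = 0.2242 + 0.918 + 0.07 = 1.2122.
Net AUC ratio = 1 / 1.2122 = 0.825.

0.825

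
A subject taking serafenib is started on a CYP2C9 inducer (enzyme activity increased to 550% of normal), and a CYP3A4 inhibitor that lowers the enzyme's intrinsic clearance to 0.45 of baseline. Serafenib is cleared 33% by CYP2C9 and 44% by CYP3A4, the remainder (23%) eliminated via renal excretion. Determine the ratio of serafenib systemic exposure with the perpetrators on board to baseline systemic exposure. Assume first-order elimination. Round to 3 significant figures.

0.446

CYP2C9: 0.33 × 5.5 = 1.815
CYP3A4: 0.44 × 0.45 = 0.198
Other: 0.23 (unchanged)
CL_new/CL_old = 1.815 + 0.198 + 0.23 = 2.243.
Net systemic exposure ratio = 1 / 2.243 = 0.446.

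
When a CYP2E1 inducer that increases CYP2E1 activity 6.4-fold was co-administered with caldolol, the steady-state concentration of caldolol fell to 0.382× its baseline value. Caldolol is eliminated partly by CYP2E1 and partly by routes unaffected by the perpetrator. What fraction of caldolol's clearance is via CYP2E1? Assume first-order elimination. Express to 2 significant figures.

0.30

Write x for the fraction cleared via CYP2E1. The observed steady-state concentration change means clearance rose to 1/0.382 = 2.618 of baseline.
Setting x·6.4 + (1 − x) = 2.618 and solving: x = (2.618 − 1)/(6.4 − 1) = 0.30.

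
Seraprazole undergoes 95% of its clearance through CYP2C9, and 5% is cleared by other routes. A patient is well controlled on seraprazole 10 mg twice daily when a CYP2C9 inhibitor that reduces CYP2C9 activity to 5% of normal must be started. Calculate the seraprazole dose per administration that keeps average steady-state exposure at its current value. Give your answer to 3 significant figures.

0.975 mg

The CYP2C9 pathway (95% of clearance) drops to 0.05× activity: 0.95 × 0.05 = 0.0475.
Non-CYP routes (5%) are unchanged.
Relative clearance = 0.0475 + 0.05 = 0.0975.
Css,avg = (dose rate)/CL, so holding Css fixed requires dose ∝ CL: 10 × 0.0975 = 0.975 mg.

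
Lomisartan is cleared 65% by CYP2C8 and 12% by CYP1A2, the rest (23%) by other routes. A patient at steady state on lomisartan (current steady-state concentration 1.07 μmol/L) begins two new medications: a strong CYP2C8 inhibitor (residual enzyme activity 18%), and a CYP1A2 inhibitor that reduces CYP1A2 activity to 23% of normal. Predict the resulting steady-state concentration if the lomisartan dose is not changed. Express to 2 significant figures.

CYP2C8: 0.65 × 0.18 = 0.117
CYP1A2: 0.12 × 0.23 = 0.0276
Other: 0.23 (unchanged)
New clearance relative to baseline: 0.117 + 0.0276 + 0.23 = 0.3746.
Dividing the baseline by the relative clearance: 1.07 / 0.3746 = 2.9 μmol/L.

2.9 μmol/L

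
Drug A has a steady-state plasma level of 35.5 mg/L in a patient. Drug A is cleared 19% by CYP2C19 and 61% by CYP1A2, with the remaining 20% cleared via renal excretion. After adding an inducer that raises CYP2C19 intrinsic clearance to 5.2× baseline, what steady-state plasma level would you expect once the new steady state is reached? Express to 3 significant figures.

The CYP2C19 pathway (19% of clearance) is boosted to 5.2× activity: 0.19 × 5.2 = 0.988.
CYP1A2 (61%) and the residual 20% are unaffected.
CL_new/CL_old = 0.988 + 0.61 + 0.2 = 1.798.
With dosing unchanged, steady-state plasma level scales as 1/CL: 35.5 / 1.798 = 19.7 mg/L.

19.7 mg/L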